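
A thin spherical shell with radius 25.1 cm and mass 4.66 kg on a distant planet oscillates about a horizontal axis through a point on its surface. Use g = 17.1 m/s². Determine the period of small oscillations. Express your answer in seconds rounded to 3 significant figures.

0.983 s

I_cm = (2/3)mr² = 0.1957 kg·m². The pivot is at distance d = 0.251 m from the centre of mass.
By the parallel-axis theorem, I = I_cm + md² = 0.1957 + 0.2936 = 0.4893 kg·m².
T = 2π√(I/(mgd)) = 2π√(0.4893/(4.66 × 17.1 × 0.251)) = 0.983 s.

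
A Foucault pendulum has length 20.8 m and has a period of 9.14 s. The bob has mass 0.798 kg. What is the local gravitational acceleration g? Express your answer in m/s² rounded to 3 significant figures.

9.83 m/s²

From T = 2π√(L/g), g = 4π²L/T² = 4π² × 20.8/9.140² = 9.83 m/s².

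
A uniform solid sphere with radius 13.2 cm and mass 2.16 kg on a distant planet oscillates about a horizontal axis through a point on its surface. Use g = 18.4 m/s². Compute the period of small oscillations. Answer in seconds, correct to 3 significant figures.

I_cm = (2/5)mr² = 0.01505 kg·m². The pivot is at distance d = 0.132 m from the centre of mass.
By the parallel-axis theorem, I = I_cm + md² = 0.01505 + 0.03764 = 0.05269 kg·m².
T = 2π√(I/(mgd)) = 2π√(0.05269/(2.16 × 18.4 × 0.132)) = 0.630 s.

0.630 s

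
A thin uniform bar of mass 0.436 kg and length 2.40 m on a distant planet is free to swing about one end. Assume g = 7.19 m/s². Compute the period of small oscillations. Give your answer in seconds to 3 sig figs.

For a physical pendulum T = 2π√(I/(mgd)), with d = 1.200 m from pivot to centre of mass.
I_cm = mL²/12 = 0.436 × 2.40²/12 = 0.2093 kg·m²; I = I_cm + md² = 0.2093 + 0.436 × 1.200² = 0.8371 kg·m².
T = 2π√(0.8371/(0.436 × 7.19 × 1.200)) = 2.96 s.

2.96 s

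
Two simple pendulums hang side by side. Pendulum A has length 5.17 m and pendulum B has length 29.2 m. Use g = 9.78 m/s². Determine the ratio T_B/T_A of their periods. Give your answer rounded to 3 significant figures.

2.38

T ∝ √L, so T_B/T_A = √(L_B/L_A) = √(29.2/5.17) = 2.38.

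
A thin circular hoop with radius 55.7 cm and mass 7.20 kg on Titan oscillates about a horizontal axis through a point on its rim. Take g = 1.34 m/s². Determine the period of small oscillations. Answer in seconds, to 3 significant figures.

I_cm = mr² = 2.234 kg·m². The pivot is at distance d = 0.557 m from the centre of mass.
By the parallel-axis theorem, I = I_cm + md² = 2.234 + 2.234 = 4.468 kg·m².
T = 2π√(I/(mgd)) = 2π√(4.468/(7.20 × 1.34 × 0.557)) = 5.73 s.

5.73 s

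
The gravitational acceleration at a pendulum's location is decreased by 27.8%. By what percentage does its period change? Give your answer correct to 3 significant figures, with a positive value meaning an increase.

T ∝ 1/√g, so T'/T = 1/√(0.7220) = 1.177.
Percentage change in T = (1.177 − 1) × 100% = 17.7%.

17.7%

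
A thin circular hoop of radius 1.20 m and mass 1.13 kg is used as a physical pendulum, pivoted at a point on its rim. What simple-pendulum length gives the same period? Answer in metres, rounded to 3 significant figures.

The equivalent simple-pendulum length is L_eq = I/(md), where I is about the pivot and d = 1.200 m.
I_cm = mR² = 1.627 kg·m², so I = I_cm + md² = 1.627 + 1.627 = 3.254 kg·m².
L_eq = 3.254/(1.13 × 1.200) = 2.40 m.

2.40 m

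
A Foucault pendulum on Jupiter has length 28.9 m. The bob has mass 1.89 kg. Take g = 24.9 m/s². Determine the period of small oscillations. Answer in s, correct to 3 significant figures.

6.77 s

T = 2π√(L/g) = 2π√(28.9/24.9) = 2π × 1.077 = 6.77 s.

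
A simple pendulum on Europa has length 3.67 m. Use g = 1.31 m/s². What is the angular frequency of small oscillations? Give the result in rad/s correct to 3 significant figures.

0.597 rad/s

ω = √(g/L) = √(1.31/3.67) = 0.597 rad/s.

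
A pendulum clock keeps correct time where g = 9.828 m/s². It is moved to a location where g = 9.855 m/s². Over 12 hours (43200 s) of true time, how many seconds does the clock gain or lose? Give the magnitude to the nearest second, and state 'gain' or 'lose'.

gain 59 s

The clock's period scales as T ∝ 1/√g, so T'/T = √(9.828/9.855) = 0.998629.
In 43200 s of true time the clock registers 43200/0.998629 = 43259.3 s, so it gains 59 s.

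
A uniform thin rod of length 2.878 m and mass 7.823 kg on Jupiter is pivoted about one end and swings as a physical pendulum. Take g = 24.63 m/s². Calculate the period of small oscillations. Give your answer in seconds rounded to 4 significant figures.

1.754 s

For a physical pendulum T = 2π√(I/(mgd)), with d = 1.4390 m from pivot to centre of mass.
I_cm = mL²/12 = 7.823 × 2.878²/12 = 5.3998 kg·m²; I = I_cm + md² = 5.3998 + 7.823 × 1.4390² = 21.599 kg·m².
T = 2π√(21.599/(7.823 × 24.63 × 1.4390)) = 1.754 s.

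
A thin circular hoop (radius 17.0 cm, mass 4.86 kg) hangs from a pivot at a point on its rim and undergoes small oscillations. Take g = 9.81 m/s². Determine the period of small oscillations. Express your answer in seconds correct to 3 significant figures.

I_cm = mr² = 0.1405 kg·m². The pivot is at distance d = 0.170 m from the centre of mass.
By the parallel-axis theorem, I = I_cm + md² = 0.1405 + 0.1405 = 0.2809 kg·m².
T = 2π√(I/(mgd)) = 2π√(0.2809/(4.86 × 9.81 × 0.170)) = 1.17 s.

1.17 s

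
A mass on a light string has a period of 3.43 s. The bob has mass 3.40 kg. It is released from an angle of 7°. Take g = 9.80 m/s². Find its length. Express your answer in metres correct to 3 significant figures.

From T = 2π√(L/g), L = gT²/(4π²) = 9.80 × 3.430²/(4π²) = 2.92 m.

2.92 m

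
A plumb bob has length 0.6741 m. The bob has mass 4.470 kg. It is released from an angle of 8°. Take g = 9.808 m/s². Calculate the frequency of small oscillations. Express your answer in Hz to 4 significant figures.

T = 2π√(L/g) = 2π√(0.6741/9.808) = 1.6472 s, so f = 1/T = 0.6071 Hz.

0.6071 Hz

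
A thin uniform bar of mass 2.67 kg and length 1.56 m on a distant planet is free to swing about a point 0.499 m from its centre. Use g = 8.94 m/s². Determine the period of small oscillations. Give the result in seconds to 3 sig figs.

2.00 s

For a physical pendulum T = 2π√(I/(mgd)), with d = 0.4990 m from pivot to centre of mass.
I_cm = mL²/12 = 2.67 × 1.56²/12 = 0.5415 kg·m²; I = I_cm + md² = 0.5415 + 2.67 × 0.4990² = 1.206 kg·m².
T = 2π√(1.206/(2.67 × 8.94 × 0.4990)) = 2.00 s.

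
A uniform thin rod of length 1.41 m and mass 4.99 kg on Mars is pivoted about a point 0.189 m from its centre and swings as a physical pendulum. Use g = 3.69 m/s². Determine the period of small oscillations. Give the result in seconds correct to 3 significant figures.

3.38 s

For a physical pendulum T = 2π√(I/(mgd)), with d = 0.1890 m from pivot to centre of mass.
I_cm = mL²/12 = 4.99 × 1.41²/12 = 0.8267 kg·m²; I = I_cm + md² = 0.8267 + 4.99 × 0.1890² = 1.005 kg·m².
T = 2π√(1.005/(4.99 × 3.69 × 0.1890)) = 3.38 s.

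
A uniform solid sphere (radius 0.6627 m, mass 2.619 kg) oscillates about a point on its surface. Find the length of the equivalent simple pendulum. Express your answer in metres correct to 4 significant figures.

0.9278 m

The equivalent simple-pendulum length is L_eq = I/(md), where I is about the pivot and d = 0.66270 m.
I_cm = (2/5)mR² = 0.46008 kg·m², so I = I_cm + md² = 0.46008 + 1.1502 = 1.6103 kg·m².
L_eq = 1.6103/(2.619 × 0.66270) = 0.9278 m.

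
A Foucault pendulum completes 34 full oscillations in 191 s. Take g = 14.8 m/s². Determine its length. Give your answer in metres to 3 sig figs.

T = 191/34 = 5.618 s.
From T = 2π√(L/g), L = gT²/(4π²) = 14.8 × 5.618²/(4π²) = 11.8 m.

11.8 m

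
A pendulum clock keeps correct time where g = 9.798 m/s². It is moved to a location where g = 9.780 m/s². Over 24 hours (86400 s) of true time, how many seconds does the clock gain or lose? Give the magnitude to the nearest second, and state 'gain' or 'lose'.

lose 79 s

The clock's period scales as T ∝ 1/√g, so T'/T = √(9.798/9.780) = 1.00092.
In 86400 s of true time the clock registers 86400/1.00092 = 86320.6 s, so it loses 79 s.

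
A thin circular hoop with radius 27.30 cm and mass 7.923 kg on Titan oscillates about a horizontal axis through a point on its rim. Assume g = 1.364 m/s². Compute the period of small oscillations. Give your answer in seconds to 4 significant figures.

3.975 s

I_cm = mr² = 0.59049 kg·m². The pivot is at distance d = 0.2730 m from the centre of mass.
By the parallel-axis theorem, I = I_cm + md² = 0.59049 + 0.59049 = 1.1810 kg·m².
T = 2π√(I/(mgd)) = 2π√(1.1810/(7.923 × 1.364 × 0.2730)) = 3.975 s.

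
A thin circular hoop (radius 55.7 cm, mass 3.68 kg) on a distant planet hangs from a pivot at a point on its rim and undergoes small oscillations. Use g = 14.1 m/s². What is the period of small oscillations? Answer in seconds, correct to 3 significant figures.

1.77 s

I_cm = mr² = 1.142 kg·m². The pivot is at distance d = 0.557 m from the centre of mass.
By the parallel-axis theorem, I = I_cm + md² = 1.142 + 1.142 = 2.283 kg·m².
T = 2π√(I/(mgd)) = 2π√(2.283/(3.68 × 14.1 × 0.557)) = 1.77 s.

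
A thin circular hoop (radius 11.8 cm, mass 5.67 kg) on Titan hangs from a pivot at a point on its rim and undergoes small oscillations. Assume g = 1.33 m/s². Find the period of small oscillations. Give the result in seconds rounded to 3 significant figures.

I_cm = mr² = 0.07895 kg·m². The pivot is at distance d = 0.118 m from the centre of mass.
By the parallel-axis theorem, I = I_cm + md² = 0.07895 + 0.07895 = 0.1579 kg·m².
T = 2π√(I/(mgd)) = 2π√(0.1579/(5.67 × 1.33 × 0.118)) = 2.65 s.

2.65 s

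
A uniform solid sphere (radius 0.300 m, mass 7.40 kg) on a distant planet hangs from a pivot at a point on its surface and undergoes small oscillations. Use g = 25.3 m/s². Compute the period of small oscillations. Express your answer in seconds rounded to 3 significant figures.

0.810 s

I_cm = (2/5)mr² = 0.2664 kg·m². The pivot is at distance d = 0.300 m from the centre of mass.
By the parallel-axis theorem, I = I_cm + md² = 0.2664 + 0.6660 = 0.9324 kg·m².
T = 2π√(I/(mgd)) = 2π√(0.9324/(7.40 × 25.3 × 0.300)) = 0.810 s.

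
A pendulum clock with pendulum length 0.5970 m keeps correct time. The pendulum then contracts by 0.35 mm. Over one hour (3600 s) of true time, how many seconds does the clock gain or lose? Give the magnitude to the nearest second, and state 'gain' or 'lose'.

T ∝ √L, so T'/T = √(0.59665/0.5970) = 0.999707.
In 3600 s of true time the clock registers 3600/0.999707 = 3601.1 s, so it gains 1 s.

gain 1 s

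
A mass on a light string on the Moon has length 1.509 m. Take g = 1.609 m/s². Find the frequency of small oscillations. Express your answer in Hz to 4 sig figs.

T = 2π√(L/g) = 2π√(1.509/1.609) = 6.0848 s, so f = 1/T = 0.1643 Hz.

0.1643 Hz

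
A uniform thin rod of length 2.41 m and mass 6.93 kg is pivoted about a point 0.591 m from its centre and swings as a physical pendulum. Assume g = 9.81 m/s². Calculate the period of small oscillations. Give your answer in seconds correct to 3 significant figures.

2.38 s

For a physical pendulum T = 2π√(I/(mgd)), with d = 0.5910 m from pivot to centre of mass.
I_cm = mL²/12 = 6.93 × 2.41²/12 = 3.354 kg·m²; I = I_cm + md² = 3.354 + 6.93 × 0.5910² = 5.775 kg·m².
T = 2π√(5.775/(6.93 × 9.81 × 0.5910)) = 2.38 s.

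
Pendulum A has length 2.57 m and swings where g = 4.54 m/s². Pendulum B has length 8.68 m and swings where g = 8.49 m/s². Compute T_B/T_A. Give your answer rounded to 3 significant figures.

1.34

T = 2π√(L/g), so T_B/T_A = √((L_B/g_B)/(L_A/g_A)) = √((8.68/8.49)/(2.57/4.54)) = 1.34.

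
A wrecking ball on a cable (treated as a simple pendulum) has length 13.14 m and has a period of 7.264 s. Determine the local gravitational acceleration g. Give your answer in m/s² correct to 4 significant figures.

9.831 m/s²

From T = 2π√(L/g), g = 4π²L/T² = 4π² × 13.14/7.2640² = 9.831 m/s².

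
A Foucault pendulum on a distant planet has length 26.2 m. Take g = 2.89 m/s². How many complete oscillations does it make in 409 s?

21

T = 2π√(L/g) = 2π√(26.2/2.89) = 18.92 s.
Number of complete oscillations = ⌊409/18.92⌋ = ⌊21.62⌋ = 21.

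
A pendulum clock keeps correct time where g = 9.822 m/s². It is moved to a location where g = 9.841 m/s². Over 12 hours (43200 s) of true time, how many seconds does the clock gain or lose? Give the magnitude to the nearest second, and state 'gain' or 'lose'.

gain 42 s

The clock's period scales as T ∝ 1/√g, so T'/T = √(9.822/9.841) = 0.999034.
In 43200 s of true time the clock registers 43200/0.999034 = 43241.8 s, so it gains 42 s.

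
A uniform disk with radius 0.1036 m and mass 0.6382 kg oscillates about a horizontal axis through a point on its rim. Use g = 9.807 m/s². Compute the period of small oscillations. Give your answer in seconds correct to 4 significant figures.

0.7909 s

I_cm = ½mr² = 0.0034249 kg·m². The pivot is at distance d = 0.1036 m from the centre of mass.
By the parallel-axis theorem, I = I_cm + md² = 0.0034249 + 0.0068498 = 0.010275 kg·m².
T = 2π√(I/(mgd)) = 2π√(0.010275/(0.6382 × 9.807 × 0.1036)) = 0.7909 s.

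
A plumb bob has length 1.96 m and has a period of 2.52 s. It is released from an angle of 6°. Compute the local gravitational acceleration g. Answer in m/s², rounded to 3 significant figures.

12.2 m/s²

From T = 2π√(L/g), g = 4π²L/T² = 4π² × 1.96/2.520² = 12.2 m/s².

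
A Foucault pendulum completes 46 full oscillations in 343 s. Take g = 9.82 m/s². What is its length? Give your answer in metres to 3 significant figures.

T = 343/46 = 7.457 s.
From T = 2π√(L/g), L = gT²/(4π²) = 9.82 × 7.457²/(4π²) = 13.8 m.

13.8 m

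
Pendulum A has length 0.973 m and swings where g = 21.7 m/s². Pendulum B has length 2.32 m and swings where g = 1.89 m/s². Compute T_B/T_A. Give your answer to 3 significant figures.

T = 2π√(L/g), so T_B/T_A = √((L_B/g_B)/(L_A/g_A)) = √((2.32/1.89)/(0.973/21.7)) = 5.23.

5.23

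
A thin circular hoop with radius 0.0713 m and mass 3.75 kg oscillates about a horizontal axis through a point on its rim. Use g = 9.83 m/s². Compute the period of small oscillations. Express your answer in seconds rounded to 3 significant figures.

0.757 s

I_cm = mr² = 0.01906 kg·m². The pivot is at distance d = 0.0713 m from the centre of mass.
By the parallel-axis theorem, I = I_cm + md² = 0.01906 + 0.01906 = 0.03813 kg·m².
T = 2π√(I/(mgd)) = 2π√(0.03813/(3.75 × 9.83 × 0.0713)) = 0.757 s.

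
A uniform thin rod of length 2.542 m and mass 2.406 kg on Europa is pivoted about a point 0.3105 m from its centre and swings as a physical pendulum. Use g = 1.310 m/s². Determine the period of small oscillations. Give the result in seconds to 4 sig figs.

7.850 s

For a physical pendulum T = 2π√(I/(mgd)), with d = 0.31050 m from pivot to centre of mass.
I_cm = mL²/12 = 2.406 × 2.542²/12 = 1.2956 kg·m²; I = I_cm + md² = 1.2956 + 2.406 × 0.31050² = 1.5275 kg·m².
T = 2π√(1.5275/(2.406 × 1.310 × 0.31050)) = 7.850 s.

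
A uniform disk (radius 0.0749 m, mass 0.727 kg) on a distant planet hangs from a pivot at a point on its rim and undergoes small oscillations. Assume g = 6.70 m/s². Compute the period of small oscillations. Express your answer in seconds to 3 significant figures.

I_cm = ½mr² = 0.002039 kg·m². The pivot is at distance d = 0.0749 m from the centre of mass.
By the parallel-axis theorem, I = I_cm + md² = 0.002039 + 0.004078 = 0.006118 kg·m².
T = 2π√(I/(mgd)) = 2π√(0.006118/(0.727 × 6.70 × 0.0749)) = 0.814 s.

0.814 s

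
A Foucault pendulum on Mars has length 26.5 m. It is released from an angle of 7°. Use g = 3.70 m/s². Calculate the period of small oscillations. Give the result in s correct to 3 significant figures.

T = 2π√(L/g) = 2π√(26.5/3.70) = 2π × 2.676 = 16.8 s.

16.8 s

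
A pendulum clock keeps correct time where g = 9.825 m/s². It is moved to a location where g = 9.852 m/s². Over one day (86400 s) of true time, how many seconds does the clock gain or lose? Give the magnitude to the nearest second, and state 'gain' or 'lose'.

The clock's period scales as T ∝ 1/√g, so T'/T = √(9.825/9.852) = 0.998629.
In 86400 s of true time the clock registers 86400/0.998629 = 86518.6 s, so it gains 119 s.

gain 119 s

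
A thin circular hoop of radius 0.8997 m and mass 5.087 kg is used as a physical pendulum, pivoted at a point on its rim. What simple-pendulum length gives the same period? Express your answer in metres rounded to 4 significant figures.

1.799 m

The equivalent simple-pendulum length is L_eq = I/(md), where I is about the pivot and d = 0.89970 m.
I_cm = mR² = 4.1177 kg·m², so I = I_cm + md² = 4.1177 + 4.1177 = 8.2354 kg·m².
L_eq = 8.2354/(5.087 × 0.89970) = 1.799 m.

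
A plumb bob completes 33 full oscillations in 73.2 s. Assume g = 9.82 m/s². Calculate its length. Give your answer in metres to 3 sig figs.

1.22 m

T = 73.2/33 = 2.218 s.
From T = 2π√(L/g), L = gT²/(4π²) = 9.82 × 2.218²/(4π²) = 1.22 m.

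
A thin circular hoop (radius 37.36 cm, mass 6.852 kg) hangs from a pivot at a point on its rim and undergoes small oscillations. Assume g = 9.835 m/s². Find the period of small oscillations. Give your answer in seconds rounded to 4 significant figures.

I_cm = mr² = 0.95638 kg·m². The pivot is at distance d = 0.3736 m from the centre of mass.
By the parallel-axis theorem, I = I_cm + md² = 0.95638 + 0.95638 = 1.9128 kg·m².
T = 2π√(I/(mgd)) = 2π√(1.9128/(6.852 × 9.835 × 0.3736)) = 1.732 s.

1.732 s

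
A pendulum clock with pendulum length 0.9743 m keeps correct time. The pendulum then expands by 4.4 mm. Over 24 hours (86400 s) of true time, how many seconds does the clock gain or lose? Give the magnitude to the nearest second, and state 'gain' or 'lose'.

T ∝ √L, so T'/T = √(0.97870/0.9743) = 1.00226.
In 86400 s of true time the clock registers 86400/1.00226 = 86205.6 s, so it loses 194 s.

lose 194 s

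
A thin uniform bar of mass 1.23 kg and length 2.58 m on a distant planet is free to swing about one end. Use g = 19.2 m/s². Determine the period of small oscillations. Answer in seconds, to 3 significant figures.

For a physical pendulum T = 2π√(I/(mgd)), with d = 1.290 m from pivot to centre of mass.
I_cm = mL²/12 = 1.23 × 2.58²/12 = 0.6823 kg·m²; I = I_cm + md² = 0.6823 + 1.23 × 1.290² = 2.729 kg·m².
T = 2π√(2.729/(1.23 × 19.2 × 1.290)) = 1.88 s.

1.88 s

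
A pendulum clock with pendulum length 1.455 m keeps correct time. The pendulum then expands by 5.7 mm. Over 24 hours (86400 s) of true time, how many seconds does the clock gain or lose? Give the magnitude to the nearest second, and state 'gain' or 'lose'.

lose 169 s

T ∝ √L, so T'/T = √(1.46070/1.455) = 1.00196.
In 86400 s of true time the clock registers 86400/1.00196 = 86231.3 s, so it loses 169 s.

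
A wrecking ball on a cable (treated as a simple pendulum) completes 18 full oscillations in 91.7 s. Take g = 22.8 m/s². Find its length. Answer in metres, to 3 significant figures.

15.0 m

T = 91.7/18 = 5.094 s.
From T = 2π√(L/g), L = gT²/(4π²) = 22.8 × 5.094²/(4π²) = 15.0 m.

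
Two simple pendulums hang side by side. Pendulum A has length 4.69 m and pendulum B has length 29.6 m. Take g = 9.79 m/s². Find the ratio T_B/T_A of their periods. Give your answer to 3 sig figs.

2.51

T ∝ √L, so T_B/T_A = √(L_B/L_A) = √(29.6/4.69) = 2.51.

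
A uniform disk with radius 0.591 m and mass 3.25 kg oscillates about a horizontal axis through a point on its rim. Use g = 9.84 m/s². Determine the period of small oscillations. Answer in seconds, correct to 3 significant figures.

I_cm = ½mr² = 0.5676 kg·m². The pivot is at distance d = 0.591 m from the centre of mass.
By the parallel-axis theorem, I = I_cm + md² = 0.5676 + 1.135 = 1.703 kg·m².
T = 2π√(I/(mgd)) = 2π√(1.703/(3.25 × 9.84 × 0.591)) = 1.89 s.

1.89 s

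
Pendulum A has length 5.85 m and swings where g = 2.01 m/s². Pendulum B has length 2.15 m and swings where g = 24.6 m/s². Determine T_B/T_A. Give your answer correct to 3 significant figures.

T = 2π√(L/g), so T_B/T_A = √((L_B/g_B)/(L_A/g_A)) = √((2.15/24.6)/(5.85/2.01)) = 0.173.

0.173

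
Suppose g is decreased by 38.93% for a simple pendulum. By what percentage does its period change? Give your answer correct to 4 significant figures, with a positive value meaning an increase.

27.96%

T ∝ 1/√g, so T'/T = 1/√(0.61070) = 1.2796.
Percentage change in T = (1.2796 − 1) × 100% = 27.96%.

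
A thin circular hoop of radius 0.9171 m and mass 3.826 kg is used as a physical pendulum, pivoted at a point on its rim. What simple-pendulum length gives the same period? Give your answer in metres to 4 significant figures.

1.834 m

The equivalent simple-pendulum length is L_eq = I/(md), where I is about the pivot and d = 0.91710 m.
I_cm = mR² = 3.2179 kg·m², so I = I_cm + md² = 3.2179 + 3.2179 = 6.4359 kg·m².
L_eq = 6.4359/(3.826 × 0.91710) = 1.834 m.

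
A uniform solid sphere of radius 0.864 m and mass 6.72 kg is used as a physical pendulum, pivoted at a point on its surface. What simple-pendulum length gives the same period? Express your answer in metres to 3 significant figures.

1.21 m

The equivalent simple-pendulum length is L_eq = I/(md), where I is about the pivot and d = 0.8640 m.
I_cm = (2/5)mR² = 2.007 kg·m², so I = I_cm + md² = 2.007 + 5.016 = 7.023 kg·m².
L_eq = 7.023/(6.72 × 0.8640) = 1.21 m.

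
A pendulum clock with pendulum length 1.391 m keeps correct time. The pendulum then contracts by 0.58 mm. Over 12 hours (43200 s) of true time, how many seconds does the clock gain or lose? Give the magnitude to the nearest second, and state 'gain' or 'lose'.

T ∝ √L, so T'/T = √(1.39042/1.391) = 0.999791.
In 43200 s of true time the clock registers 43200/0.999791 = 43209.0 s, so it gains 9 s.

gain 9 s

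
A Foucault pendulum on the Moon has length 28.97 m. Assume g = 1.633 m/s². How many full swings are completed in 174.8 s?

T = 2π√(L/g) = 2π√(28.97/1.633) = 26.464 s.
Number of complete oscillations = ⌊174.8/26.464⌋ = ⌊6.6051⌋ = 6.

6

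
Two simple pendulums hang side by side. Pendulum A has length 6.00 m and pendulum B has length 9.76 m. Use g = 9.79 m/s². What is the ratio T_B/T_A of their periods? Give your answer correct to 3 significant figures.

1.28

T ∝ √L, so T_B/T_A = √(L_B/L_A) = √(9.76/6.00) = 1.28.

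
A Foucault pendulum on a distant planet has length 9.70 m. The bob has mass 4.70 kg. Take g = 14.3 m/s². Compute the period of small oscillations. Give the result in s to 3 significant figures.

T = 2π√(L/g) = 2π√(9.70/14.3) = 2π × 0.8236 = 5.17 s.

5.17 s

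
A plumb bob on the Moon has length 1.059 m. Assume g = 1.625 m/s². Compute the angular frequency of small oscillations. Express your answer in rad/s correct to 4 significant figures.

ω = √(g/L) = √(1.625/1.059) = 1.239 rad/s.

1.239 rad/s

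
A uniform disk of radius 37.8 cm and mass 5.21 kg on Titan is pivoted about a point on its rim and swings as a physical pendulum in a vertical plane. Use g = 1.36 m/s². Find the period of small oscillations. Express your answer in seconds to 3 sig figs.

4.06 s

I_cm = ½mr² = 0.3722 kg·m². The pivot is at distance d = 0.378 m from the centre of mass.
By the parallel-axis theorem, I = I_cm + md² = 0.3722 + 0.7444 = 1.117 kg·m².
T = 2π√(I/(mgd)) = 2π√(1.117/(5.21 × 1.36 × 0.378)) = 4.06 s.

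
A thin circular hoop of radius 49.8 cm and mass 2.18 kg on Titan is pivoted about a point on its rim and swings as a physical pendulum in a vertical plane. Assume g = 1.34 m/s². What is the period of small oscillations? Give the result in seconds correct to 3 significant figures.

I_cm = mr² = 0.5406 kg·m². The pivot is at distance d = 0.498 m from the centre of mass.
By the parallel-axis theorem, I = I_cm + md² = 0.5406 + 0.5406 = 1.081 kg·m².
T = 2π√(I/(mgd)) = 2π√(1.081/(2.18 × 1.34 × 0.498)) = 5.42 s.

5.42 s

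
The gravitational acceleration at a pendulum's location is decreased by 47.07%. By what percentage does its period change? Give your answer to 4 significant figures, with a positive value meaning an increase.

T ∝ 1/√g, so T'/T = 1/√(0.52930) = 1.3745.
Percentage change in T = (1.3745 − 1) × 100% = 37.45%.

37.45%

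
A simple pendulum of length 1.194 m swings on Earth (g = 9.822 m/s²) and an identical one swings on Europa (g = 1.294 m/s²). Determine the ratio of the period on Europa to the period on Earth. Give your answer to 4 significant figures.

T ∝ 1/√g, so T₂/T₁ = √(g₁/g₂) = √(9.822/1.294) = 2.755.

2.755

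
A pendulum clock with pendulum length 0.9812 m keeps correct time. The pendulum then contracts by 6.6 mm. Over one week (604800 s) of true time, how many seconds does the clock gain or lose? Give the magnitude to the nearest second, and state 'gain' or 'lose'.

gain 2044 s

T ∝ √L, so T'/T = √(0.97460/0.9812) = 0.996631.
In 604800 s of true time the clock registers 604800/0.996631 = 606844.4 s, so it gains 2044 s.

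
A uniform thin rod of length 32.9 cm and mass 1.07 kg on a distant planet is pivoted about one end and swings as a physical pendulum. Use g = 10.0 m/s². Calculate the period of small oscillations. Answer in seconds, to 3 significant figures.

For a physical pendulum T = 2π√(I/(mgd)), with d = 0.1645 m from pivot to centre of mass.
I_cm = mL²/12 = 1.07 × 0.329²/12 = 0.009651 kg·m²; I = I_cm + md² = 0.009651 + 1.07 × 0.1645² = 0.03861 kg·m².
T = 2π√(0.03861/(1.07 × 10.0 × 0.1645)) = 0.931 s.

0.931 s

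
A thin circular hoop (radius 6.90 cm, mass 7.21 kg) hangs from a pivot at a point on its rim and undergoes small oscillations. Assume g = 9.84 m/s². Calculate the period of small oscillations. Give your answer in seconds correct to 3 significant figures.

0.744 s

I_cm = mr² = 0.03433 kg·m². The pivot is at distance d = 0.0690 m from the centre of mass.
By the parallel-axis theorem, I = I_cm + md² = 0.03433 + 0.03433 = 0.06865 kg·m².
T = 2π√(I/(mgd)) = 2π√(0.06865/(7.21 × 9.84 × 0.0690)) = 0.744 s.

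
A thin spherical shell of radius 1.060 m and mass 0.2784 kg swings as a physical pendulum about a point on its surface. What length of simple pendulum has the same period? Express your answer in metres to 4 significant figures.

The equivalent simple-pendulum length is L_eq = I/(md), where I is about the pivot and d = 1.0600 m.
I_cm = (2/3)mR² = 0.20854 kg·m², so I = I_cm + md² = 0.20854 + 0.31281 = 0.52135 kg·m².
L_eq = 0.52135/(0.2784 × 1.0600) = 1.767 m.

1.767 m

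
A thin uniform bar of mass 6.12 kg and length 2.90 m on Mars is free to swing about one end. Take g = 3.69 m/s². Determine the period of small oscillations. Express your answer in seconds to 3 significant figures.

4.55 s

For a physical pendulum T = 2π√(I/(mgd)), with d = 1.450 m from pivot to centre of mass.
I_cm = mL²/12 = 6.12 × 2.90²/12 = 4.289 kg·m²; I = I_cm + md² = 4.289 + 6.12 × 1.450² = 17.16 kg·m².
T = 2π√(17.16/(6.12 × 3.69 × 1.450)) = 4.55 s.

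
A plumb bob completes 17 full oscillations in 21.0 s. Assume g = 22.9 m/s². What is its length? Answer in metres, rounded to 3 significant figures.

0.885 m

T = 21.0/17 = 1.235 s.
From T = 2π√(L/g), L = gT²/(4π²) = 22.9 × 1.235²/(4π²) = 0.885 m.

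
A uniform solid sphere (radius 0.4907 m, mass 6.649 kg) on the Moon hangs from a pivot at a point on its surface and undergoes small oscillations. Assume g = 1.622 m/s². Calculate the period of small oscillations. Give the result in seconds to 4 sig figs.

4.089 s

I_cm = (2/5)mr² = 0.64040 kg·m². The pivot is at distance d = 0.4907 m from the centre of mass.
By the parallel-axis theorem, I = I_cm + md² = 0.64040 + 1.6010 = 2.2414 kg·m².
T = 2π√(I/(mgd)) = 2π√(2.2414/(6.649 × 1.622 × 0.4907)) = 4.089 s.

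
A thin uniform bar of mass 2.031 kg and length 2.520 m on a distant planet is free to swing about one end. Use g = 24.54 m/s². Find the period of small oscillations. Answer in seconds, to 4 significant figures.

For a physical pendulum T = 2π√(I/(mgd)), with d = 1.2600 m from pivot to centre of mass.
I_cm = mL²/12 = 2.031 × 2.520²/12 = 1.0748 kg·m²; I = I_cm + md² = 1.0748 + 2.031 × 1.2600² = 4.2992 kg·m².
T = 2π√(4.2992/(2.031 × 24.54 × 1.2600)) = 1.644 s.

1.644 s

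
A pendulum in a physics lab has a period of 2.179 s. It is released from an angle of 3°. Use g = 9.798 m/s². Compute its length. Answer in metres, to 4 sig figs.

1.178 m

From T = 2π√(L/g), L = gT²/(4π²) = 9.798 × 2.1790²/(4π²) = 1.178 m.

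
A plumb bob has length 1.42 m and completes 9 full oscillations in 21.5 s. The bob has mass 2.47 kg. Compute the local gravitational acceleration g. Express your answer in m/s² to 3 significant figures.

9.82 m/s²

T = 21.5/9 = 2.389 s.
From T = 2π√(L/g), g = 4π²L/T² = 4π² × 1.42/2.389² = 9.82 m/s².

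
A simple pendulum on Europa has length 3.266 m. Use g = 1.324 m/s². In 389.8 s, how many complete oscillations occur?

39

T = 2π√(L/g) = 2π√(3.266/1.324) = 9.8683 s.
Number of complete oscillations = ⌊389.8/9.8683⌋ = ⌊39.500⌋ = 39.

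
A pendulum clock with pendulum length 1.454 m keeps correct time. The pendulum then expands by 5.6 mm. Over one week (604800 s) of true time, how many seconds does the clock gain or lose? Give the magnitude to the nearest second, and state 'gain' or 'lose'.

T ∝ √L, so T'/T = √(1.45960/1.454) = 1.00192.
In 604800 s of true time the clock registers 604800/1.00192 = 603638.7 s, so it loses 1161 s.

lose 1161 s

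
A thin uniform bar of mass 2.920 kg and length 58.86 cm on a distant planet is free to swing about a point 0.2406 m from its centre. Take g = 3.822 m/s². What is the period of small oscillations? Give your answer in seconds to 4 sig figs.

For a physical pendulum T = 2π√(I/(mgd)), with d = 0.24060 m from pivot to centre of mass.
I_cm = mL²/12 = 2.920 × 0.5886²/12 = 0.084303 kg·m²; I = I_cm + md² = 0.084303 + 2.920 × 0.24060² = 0.25334 kg·m².
T = 2π√(0.25334/(2.920 × 3.822 × 0.24060)) = 1.930 s.

1.930 s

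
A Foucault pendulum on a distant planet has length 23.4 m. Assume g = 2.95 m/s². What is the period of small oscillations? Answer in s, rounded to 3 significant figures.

17.7 s

T = 2π√(L/g) = 2π√(23.4/2.95) = 2π × 2.816 = 17.7 s.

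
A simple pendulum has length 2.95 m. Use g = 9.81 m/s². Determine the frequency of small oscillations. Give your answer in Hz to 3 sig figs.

T = 2π√(L/g) = 2π√(2.95/9.81) = 3.446 s, so f = 1/T = 0.290 Hz.

0.290 Hz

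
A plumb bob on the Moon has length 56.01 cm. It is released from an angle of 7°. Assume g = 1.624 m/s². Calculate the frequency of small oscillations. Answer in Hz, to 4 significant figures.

T = 2π√(L/g) = 2π√(0.5601/1.624) = 3.6899 s, so f = 1/T = 0.2710 Hz.

0.2710 Hz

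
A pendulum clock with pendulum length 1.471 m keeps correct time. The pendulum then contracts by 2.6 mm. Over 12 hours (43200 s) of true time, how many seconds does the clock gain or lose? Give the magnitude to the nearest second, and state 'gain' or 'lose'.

gain 38 s

T ∝ √L, so T'/T = √(1.46840/1.471) = 0.999116.
In 43200 s of true time the clock registers 43200/0.999116 = 43238.2 s, so it gains 38 s.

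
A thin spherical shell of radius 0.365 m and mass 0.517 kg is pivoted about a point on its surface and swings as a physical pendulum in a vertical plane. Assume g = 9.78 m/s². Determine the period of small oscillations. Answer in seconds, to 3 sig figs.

I_cm = (2/3)mr² = 0.04592 kg·m². The pivot is at distance d = 0.365 m from the centre of mass.
By the parallel-axis theorem, I = I_cm + md² = 0.04592 + 0.06888 = 0.1148 kg·m².
T = 2π√(I/(mgd)) = 2π√(0.1148/(0.517 × 9.78 × 0.365)) = 1.57 s.

1.57 s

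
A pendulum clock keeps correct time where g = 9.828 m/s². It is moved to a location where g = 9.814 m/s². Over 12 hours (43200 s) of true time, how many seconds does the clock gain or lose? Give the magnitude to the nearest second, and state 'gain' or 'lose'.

lose 31 s

The clock's period scales as T ∝ 1/√g, so T'/T = √(9.828/9.814) = 1.00071.
In 43200 s of true time the clock registers 43200/1.00071 = 43169.2 s, so it loses 31 s.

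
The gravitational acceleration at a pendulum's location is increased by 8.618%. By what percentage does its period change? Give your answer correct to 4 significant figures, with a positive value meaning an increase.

T ∝ 1/√g, so T'/T = 1/√(1.0862) = 0.95951.
Percentage change in T = (0.95951 − 1) × 100% = -4.049%.

-4.049%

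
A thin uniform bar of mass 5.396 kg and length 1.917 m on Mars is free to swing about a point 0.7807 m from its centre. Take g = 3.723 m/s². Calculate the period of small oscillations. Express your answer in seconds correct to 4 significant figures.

For a physical pendulum T = 2π√(I/(mgd)), with d = 0.78070 m from pivot to centre of mass.
I_cm = mL²/12 = 5.396 × 1.917²/12 = 1.6525 kg·m²; I = I_cm + md² = 1.6525 + 5.396 × 0.78070² = 4.9413 kg·m².
T = 2π√(4.9413/(5.396 × 3.723 × 0.78070)) = 3.527 s.

3.527 s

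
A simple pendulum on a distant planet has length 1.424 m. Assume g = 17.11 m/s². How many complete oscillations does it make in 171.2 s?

94

T = 2π√(L/g) = 2π√(1.424/17.11) = 1.8126 s.
Number of complete oscillations = ⌊171.2/1.8126⌋ = ⌊94.448⌋ = 94.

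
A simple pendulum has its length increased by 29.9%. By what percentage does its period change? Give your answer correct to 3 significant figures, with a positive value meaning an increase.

14.0%

T ∝ √L, so T'/T = √(1.299) = 1.140.
Percentage change in T = (1.140 − 1) × 100% = 14.0%.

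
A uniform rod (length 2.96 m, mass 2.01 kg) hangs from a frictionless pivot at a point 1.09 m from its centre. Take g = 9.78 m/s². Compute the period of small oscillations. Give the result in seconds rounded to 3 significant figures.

For a physical pendulum T = 2π√(I/(mgd)), with d = 1.090 m from pivot to centre of mass.
I_cm = mL²/12 = 2.01 × 2.96²/12 = 1.468 kg·m²; I = I_cm + md² = 1.468 + 2.01 × 1.090² = 3.856 kg·m².
T = 2π√(3.856/(2.01 × 9.78 × 1.090)) = 2.67 s.

2.67 s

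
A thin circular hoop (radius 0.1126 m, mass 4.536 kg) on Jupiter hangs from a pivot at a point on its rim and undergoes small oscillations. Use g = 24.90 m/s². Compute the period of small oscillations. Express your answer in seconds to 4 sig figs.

I_cm = mr² = 0.057511 kg·m². The pivot is at distance d = 0.1126 m from the centre of mass.
By the parallel-axis theorem, I = I_cm + md² = 0.057511 + 0.057511 = 0.11502 kg·m².
T = 2π√(I/(mgd)) = 2π√(0.11502/(4.536 × 24.90 × 0.1126)) = 0.5975 s.

0.5975 s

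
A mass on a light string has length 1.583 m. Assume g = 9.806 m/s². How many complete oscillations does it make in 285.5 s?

T = 2π√(L/g) = 2π√(1.583/9.806) = 2.5245 s.
Number of complete oscillations = ⌊285.5/2.5245⌋ = ⌊113.09⌋ = 113.

113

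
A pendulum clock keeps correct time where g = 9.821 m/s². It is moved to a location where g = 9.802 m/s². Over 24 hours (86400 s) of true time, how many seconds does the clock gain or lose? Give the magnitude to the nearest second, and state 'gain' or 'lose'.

The clock's period scales as T ∝ 1/√g, so T'/T = √(9.821/9.802) = 1.00097.
In 86400 s of true time the clock registers 86400/1.00097 = 86316.4 s, so it loses 84 s.

lose 84 s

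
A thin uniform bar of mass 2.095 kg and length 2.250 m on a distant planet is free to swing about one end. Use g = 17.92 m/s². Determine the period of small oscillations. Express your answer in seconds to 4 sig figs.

1.818 s

For a physical pendulum T = 2π√(I/(mgd)), with d = 1.1250 m from pivot to centre of mass.
I_cm = mL²/12 = 2.095 × 2.250²/12 = 0.88383 kg·m²; I = I_cm + md² = 0.88383 + 2.095 × 1.1250² = 3.5353 kg·m².
T = 2π√(3.5353/(2.095 × 17.92 × 1.1250)) = 1.818 s.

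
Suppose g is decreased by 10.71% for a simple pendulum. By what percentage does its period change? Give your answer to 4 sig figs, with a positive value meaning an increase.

T ∝ 1/√g, so T'/T = 1/√(0.89290) = 1.0583.
Percentage change in T = (1.0583 − 1) × 100% = 5.828%.

5.828%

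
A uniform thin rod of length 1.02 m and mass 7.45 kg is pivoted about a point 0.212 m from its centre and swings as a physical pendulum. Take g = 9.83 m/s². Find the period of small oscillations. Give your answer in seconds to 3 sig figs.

1.58 s

For a physical pendulum T = 2π√(I/(mgd)), with d = 0.2120 m from pivot to centre of mass.
I_cm = mL²/12 = 7.45 × 1.02²/12 = 0.6459 kg·m²; I = I_cm + md² = 0.6459 + 7.45 × 0.2120² = 0.9807 kg·m².
T = 2π√(0.9807/(7.45 × 9.83 × 0.2120)) = 1.58 s.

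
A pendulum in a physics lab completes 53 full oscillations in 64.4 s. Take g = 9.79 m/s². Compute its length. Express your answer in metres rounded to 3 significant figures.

0.366 m

T = 64.4/53 = 1.215 s.
From T = 2π√(L/g), L = gT²/(4π²) = 9.79 × 1.215²/(4π²) = 0.366 m.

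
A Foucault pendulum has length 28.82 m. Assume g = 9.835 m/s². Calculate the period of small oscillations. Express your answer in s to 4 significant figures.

T = 2π√(L/g) = 2π√(28.82/9.835) = 2π × 1.7118 = 10.76 s.

10.76 s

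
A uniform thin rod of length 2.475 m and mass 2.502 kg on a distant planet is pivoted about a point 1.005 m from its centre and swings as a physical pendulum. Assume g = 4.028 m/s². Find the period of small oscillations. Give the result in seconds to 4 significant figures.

3.851 s

For a physical pendulum T = 2π√(I/(mgd)), with d = 1.0050 m from pivot to centre of mass.
I_cm = mL²/12 = 2.502 × 2.475²/12 = 1.2772 kg·m²; I = I_cm + md² = 1.2772 + 2.502 × 1.0050² = 3.8043 kg·m².
T = 2π√(3.8043/(2.502 × 4.028 × 1.0050)) = 3.851 s.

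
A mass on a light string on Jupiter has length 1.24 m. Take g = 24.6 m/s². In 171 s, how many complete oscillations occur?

121

T = 2π√(L/g) = 2π√(1.24/24.6) = 1.411 s.
Number of complete oscillations = ⌊171/1.411⌋ = ⌊121.2⌋ = 121.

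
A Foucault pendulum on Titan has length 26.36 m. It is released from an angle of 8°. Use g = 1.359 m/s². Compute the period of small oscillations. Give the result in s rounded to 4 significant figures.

27.67 s

T = 2π√(L/g) = 2π√(26.36/1.359) = 2π × 4.4042 = 27.67 s.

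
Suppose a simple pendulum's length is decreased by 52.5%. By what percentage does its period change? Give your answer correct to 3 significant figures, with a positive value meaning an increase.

-31.1%

T ∝ √L, so T'/T = √(0.4750) = 0.6892.
Percentage change in T = (0.6892 − 1) × 100% = -31.1%.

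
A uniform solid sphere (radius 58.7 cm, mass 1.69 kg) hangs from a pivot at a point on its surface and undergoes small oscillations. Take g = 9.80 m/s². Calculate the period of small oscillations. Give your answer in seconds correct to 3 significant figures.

1.82 s

I_cm = (2/5)mr² = 0.2329 kg·m². The pivot is at distance d = 0.587 m from the centre of mass.
By the parallel-axis theorem, I = I_cm + md² = 0.2329 + 0.5823 = 0.8153 kg·m².
T = 2π√(I/(mgd)) = 2π√(0.8153/(1.69 × 9.80 × 0.587)) = 1.82 s.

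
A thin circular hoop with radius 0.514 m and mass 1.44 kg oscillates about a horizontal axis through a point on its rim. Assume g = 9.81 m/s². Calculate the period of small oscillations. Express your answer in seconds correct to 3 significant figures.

I_cm = mr² = 0.3804 kg·m². The pivot is at distance d = 0.514 m from the centre of mass.
By the parallel-axis theorem, I = I_cm + md² = 0.3804 + 0.3804 = 0.7609 kg·m².
T = 2π√(I/(mgd)) = 2π√(0.7609/(1.44 × 9.81 × 0.514)) = 2.03 s.

2.03 s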